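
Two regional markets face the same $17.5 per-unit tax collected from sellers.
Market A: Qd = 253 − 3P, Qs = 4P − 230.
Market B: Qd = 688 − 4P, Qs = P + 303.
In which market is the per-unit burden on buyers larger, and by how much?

Market A: pre-tax P* = $69, Q* = 46; post-tax Q = 16; per-unit burden on buyers = $10.
Market B: pre-tax P* = $77, Q* = 380; post-tax Q = 366; per-unit burden on buyers = $3.5.
Difference: $10 vs $3.5 → market A is larger by $6.5.

Market A, by $6.5.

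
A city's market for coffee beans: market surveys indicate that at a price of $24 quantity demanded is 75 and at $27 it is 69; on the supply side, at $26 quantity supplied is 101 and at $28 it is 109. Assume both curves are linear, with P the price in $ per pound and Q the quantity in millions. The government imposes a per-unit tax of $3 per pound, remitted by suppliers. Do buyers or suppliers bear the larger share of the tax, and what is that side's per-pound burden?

Buyers bear the larger share: $2 per pound.

Demand slope: (69 − 75)/(27 − 24) = -2, so Qd = 123 − 2P.
Supply slope: (109 − 101)/(28 − 26) = 4, so Qs = 4P − 3.
Without the tax, 123 − 2P = 4P − 3 gives 6P = 126, so P* = $21 and Q* = 81.
With the tax collected from suppliers, supply shifts: Qs = 4(P − 3) − 3.
New equilibrium: buyers pay $23, suppliers receive $20, Q = 77. (Wedge: Pb − Ps = 3.)
Per-pound burden: buyers $2, suppliers $1.
Buyers take the larger share because demand is less price-elastic here (demand slope 2 vs supply slope 4).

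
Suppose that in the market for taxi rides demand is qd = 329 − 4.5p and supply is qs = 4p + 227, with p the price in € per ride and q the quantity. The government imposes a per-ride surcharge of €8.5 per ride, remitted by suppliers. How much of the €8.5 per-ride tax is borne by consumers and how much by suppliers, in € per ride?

Without the tax, 329 − 4.5p = 4p + 227 gives 8.5p = 102, so p* = €12 and q* = 275.
With the tax collected from suppliers, supply shifts: qs = 4(p − 8.5) + 227.
New equilibrium: consumers pay €16, suppliers receive €7.5, q = 257. (Wedge: pb − ps = 8.5.)
Burden on consumers: €4; on suppliers: €4.5. (They sum to €8.5.)
The less price-elastic side of the market bears the larger share of a per-unit tax.

Consumers bear €4 per ride; suppliers bear €4.5 per ride.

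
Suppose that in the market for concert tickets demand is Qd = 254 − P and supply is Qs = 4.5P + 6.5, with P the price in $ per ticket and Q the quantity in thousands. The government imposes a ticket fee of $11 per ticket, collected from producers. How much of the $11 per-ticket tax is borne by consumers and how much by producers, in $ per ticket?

Without the tax, 254 − P = 4.5P + 6.5 gives 5.5P = 247.5, so P* = $45 and Q* = 209.
With the tax collected from producers, supply shifts: Qs = 4.5(P − 11) + 6.5.
New equilibrium: consumers pay $54, producers receive $43, Q = 200. (Wedge: Pb − Ps = 11.)
Burden on consumers: $9; on producers: $2. (They sum to $11.)

Consumers bear $9 per ticket; producers bear $2 per ticket.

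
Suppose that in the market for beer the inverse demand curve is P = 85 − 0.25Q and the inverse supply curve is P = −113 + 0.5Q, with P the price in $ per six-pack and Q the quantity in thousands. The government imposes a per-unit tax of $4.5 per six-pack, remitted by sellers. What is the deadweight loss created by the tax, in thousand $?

Inverting to Q(P) form: Qd = 340 − 4P; Qs = 2P + 226.
Without the tax, 340 − 4P = 2P + 226 gives 6P = 114, so P* = $19 and Q* = 264.
With the tax collected from sellers, supply shifts: Qs = 2(P − 4.5) + 226.
Solving gives Q = 258 with consumers paying $20.5 and sellers receiving $16 (the $4.5 wedge).
Quantity falls by |ΔQ| = |264 − 258| = 6.
DWL = ½ · t · |ΔQ| = ½ · 4.5 · 6 = $13.5.

Deadweight loss = $13.5 thousand.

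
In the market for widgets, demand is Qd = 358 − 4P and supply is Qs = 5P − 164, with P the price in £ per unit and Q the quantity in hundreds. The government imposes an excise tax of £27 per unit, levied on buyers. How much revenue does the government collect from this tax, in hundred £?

Before the tax: set 358 − 4P = 5P − 164 → P* = £58, Q* = 126.
With the tax collected from buyers, demand (in seller-price terms) shifts: Qd = 358 − 4(P + 27).
New equilibrium: buyers pay £73, producers receive £46, Q = 66. (Wedge: Pb − Ps = 27.)
Revenue = t · Q = 27 · 66 = £1782.

Tax revenue = £1782 hundred.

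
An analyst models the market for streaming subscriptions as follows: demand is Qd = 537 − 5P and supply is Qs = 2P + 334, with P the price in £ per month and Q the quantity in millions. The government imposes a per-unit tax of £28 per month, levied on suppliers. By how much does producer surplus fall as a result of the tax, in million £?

Without the tax, 537 − 5P = 2P + 334 gives 7P = 203, so P* = £29 and Q* = 392.
With the tax collected from suppliers, supply shifts: Qs = 2(P − 28) + 334.
New equilibrium: buyers pay £37, suppliers receive £9, Q = 352. (Wedge: Pb − Ps = 28.)
ΔPS is the trapezoid between Q = 352 and Q = 392 of height £20: ½ · (392 + 352) · 20 = £7440.

Producer surplus falls by £7440 million.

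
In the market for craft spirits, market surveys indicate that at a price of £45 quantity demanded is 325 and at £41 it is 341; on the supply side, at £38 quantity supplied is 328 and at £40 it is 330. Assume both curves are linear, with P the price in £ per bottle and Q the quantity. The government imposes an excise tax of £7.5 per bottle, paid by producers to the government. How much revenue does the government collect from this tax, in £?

Tax revenue = £2452.5.

Demand slope: (341 − 325)/(41 − 45) = -4, so Qd = 505 − 4P.
Supply slope: (330 − 328)/(40 − 38) = 1, so Qs = P + 290.
Before the tax: set 505 − 4P = P + 290 → P* = £43, Q* = 333.
With the tax collected from producers, supply shifts: Qs = (P − 7.5) + 290.
New equilibrium: buyers pay £44.5, producers receive £37, Q = 327. (Wedge: Pb − Ps = 7.5.)
Revenue = t · Q = 7.5 · 327 = £2452.5.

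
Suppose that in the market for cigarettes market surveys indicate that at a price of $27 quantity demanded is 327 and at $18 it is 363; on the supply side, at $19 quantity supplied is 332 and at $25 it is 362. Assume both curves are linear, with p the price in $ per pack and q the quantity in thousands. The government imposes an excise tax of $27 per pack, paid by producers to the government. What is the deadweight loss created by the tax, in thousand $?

Demand slope: (363 − 327)/(18 − 27) = -4, so qd = 435 − 4p.
Supply slope: (362 − 332)/(25 − 19) = 5, so qs = 5p + 237.
Without the tax, 435 − 4p = 5p + 237 gives 9p = 198, so p* = $22 and q* = 347.
With the tax collected from producers, supply shifts: qs = 5(p − 27) + 237.
Solving gives q = 287 with buyers paying $37 and producers receiving $10 (the $27 wedge).
Quantity falls by |ΔQ| = |347 − 287| = 60.
DWL = ½ · t · |ΔQ| = ½ · 27 · 60 = $810.

Deadweight loss = $810 thousand.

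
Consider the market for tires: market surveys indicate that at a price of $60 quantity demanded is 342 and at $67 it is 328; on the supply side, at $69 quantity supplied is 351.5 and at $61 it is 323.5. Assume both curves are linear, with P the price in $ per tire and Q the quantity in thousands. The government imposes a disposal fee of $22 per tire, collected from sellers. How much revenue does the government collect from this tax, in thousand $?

Tax revenue = $6732 thousand.

Demand slope: (328 − 342)/(67 − 60) = -2, so Qd = 462 − 2P.
Supply slope: (323.5 − 351.5)/(61 − 69) = 3.5, so Qs = 3.5P + 110.
Before the tax: set 462 − 2P = 3.5P + 110 → P* = $64, Q* = 334.
With the tax collected from sellers, supply shifts: Qs = 3.5(P − 22) + 110.
New equilibrium: buyers pay $78, sellers receive $56, Q = 306. (Wedge: Pb − Ps = 22.)
Revenue = t · Q = 22 · 306 = $6732.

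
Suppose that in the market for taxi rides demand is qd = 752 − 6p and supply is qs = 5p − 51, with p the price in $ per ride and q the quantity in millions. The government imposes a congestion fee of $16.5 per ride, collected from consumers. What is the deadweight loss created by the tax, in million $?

Deadweight loss = $371.25 million.

Before the tax: set 752 − 6p = 5p − 51 → p* = $73, q* = 314.
With the tax collected from consumers, demand (in seller-price terms) shifts: qd = 752 − 6(p + 16.5).
Solving gives q = 269 with consumers paying $80.5 and sellers receiving $64 (the $16.5 wedge).
Quantity falls by |ΔQ| = |314 − 269| = 45.
DWL = ½ · t · |ΔQ| = ½ · 16.5 · 45 = $371.25.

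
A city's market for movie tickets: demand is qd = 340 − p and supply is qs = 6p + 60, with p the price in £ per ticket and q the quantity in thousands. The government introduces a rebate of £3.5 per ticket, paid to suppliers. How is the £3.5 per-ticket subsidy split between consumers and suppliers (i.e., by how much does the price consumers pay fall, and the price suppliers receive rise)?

Without the subsidy, 340 − p = 6p + 60 gives 7p = 280, so p* = £40 and q* = 300.
With a per-unit subsidy paid to suppliers, each receives p + 3.5 per unit sold, so supply becomes qs = 6(p + 3.5) + 60.
Solving gives q = 303 with consumers paying £37 and suppliers receiving £40.5 (the £3.5 wedge).
Gain to consumers: £3; to suppliers: £0.5. (They sum to £3.5.)

Consumers gain £3 per ticket; suppliers gain £0.5 per ticket.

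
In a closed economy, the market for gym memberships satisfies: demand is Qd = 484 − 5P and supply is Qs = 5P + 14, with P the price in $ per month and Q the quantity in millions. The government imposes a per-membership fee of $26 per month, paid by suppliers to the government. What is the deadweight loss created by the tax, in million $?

Deadweight loss = $845 million.

Before the tax: set 484 − 5P = 5P + 14 → P* = $47, Q* = 249.
With the tax collected from suppliers, supply shifts: Qs = 5(P − 26) + 14.
Solving gives Q = 184 with consumers paying $60 and suppliers receiving $34 (the $26 wedge).
Quantity falls by |ΔQ| = |249 − 184| = 65.
DWL = ½ · t · |ΔQ| = ½ · 26 · 65 = $845.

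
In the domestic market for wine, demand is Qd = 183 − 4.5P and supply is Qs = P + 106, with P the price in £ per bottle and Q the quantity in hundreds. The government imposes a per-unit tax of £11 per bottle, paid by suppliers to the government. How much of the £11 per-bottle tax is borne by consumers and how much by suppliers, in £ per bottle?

Consumers bear £2 per bottle; suppliers bear £9 per bottle.

Without the tax, 183 − 4.5P = P + 106 gives 5.5P = 77, so P* = £14 and Q* = 120.
With the tax collected from suppliers, supply shifts: Qs = (P − 11) + 106.
Solving gives Q = 111 with consumers paying £16 and suppliers receiving £5 (the £11 wedge).
Burden on consumers: £2; on suppliers: £9. (They sum to £11.)
The less price-elastic side of the market bears the larger share of a per-unit tax.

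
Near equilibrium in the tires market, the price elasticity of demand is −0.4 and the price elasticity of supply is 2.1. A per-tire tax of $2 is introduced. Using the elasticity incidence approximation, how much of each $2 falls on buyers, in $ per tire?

Incidence ratio: buyers' share ≈ εs / (εs + |εd|) = 2.1 / (2.1 + 0.4) = 0.84.
So buyers bear ≈ 0.84 × $2 = $1.68; sellers bear $0.32.

Buyers bear ≈ $1.68 per tire.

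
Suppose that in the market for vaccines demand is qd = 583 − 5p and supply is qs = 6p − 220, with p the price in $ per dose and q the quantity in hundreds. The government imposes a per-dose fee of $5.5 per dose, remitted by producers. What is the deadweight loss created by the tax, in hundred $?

Before the tax: set 583 − 5p = 6p − 220 → p* = $73, q* = 218.
With the tax collected from producers, supply shifts: qs = 6(p − 5.5) − 220.
New equilibrium: consumers pay $76, producers receive $70.5, q = 203. (Wedge: pb − ps = 5.5.)
Quantity falls by |ΔQ| = |218 − 203| = 15.
DWL = ½ · t · |ΔQ| = ½ · 5.5 · 15 = $41.25.

Deadweight loss = $41.25 hundred.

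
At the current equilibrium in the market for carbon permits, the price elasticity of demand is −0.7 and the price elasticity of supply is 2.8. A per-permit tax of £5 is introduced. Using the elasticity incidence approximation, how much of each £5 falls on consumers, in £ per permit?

Incidence ratio: consumers' share ≈ εs / (εs + |εd|) = 2.8 / (2.8 + 0.7) = 0.8.
So consumers bear ≈ 0.8 × £5 = £4; suppliers bear £1.

Consumers bear ≈ £4 per permit.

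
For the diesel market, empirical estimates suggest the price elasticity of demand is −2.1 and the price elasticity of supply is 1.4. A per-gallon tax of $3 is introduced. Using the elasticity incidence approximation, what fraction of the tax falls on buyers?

Buyers' share ≈ 0.4.

Incidence ratio: buyers' share ≈ εs / (εs + |εd|) = 1.4 / (1.4 + 2.1) = 0.4.
Supply is the less elastic side, so buyers bear the smaller share.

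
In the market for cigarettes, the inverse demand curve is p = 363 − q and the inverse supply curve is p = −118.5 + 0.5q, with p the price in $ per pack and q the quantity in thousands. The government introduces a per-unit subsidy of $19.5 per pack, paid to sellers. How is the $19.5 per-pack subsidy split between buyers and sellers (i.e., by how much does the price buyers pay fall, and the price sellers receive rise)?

Inverting to q(p) form: qd = 363 − p; qs = 2p + 237.
Before the subsidy: set 363 − p = 2p + 237 → p* = $42, q* = 321.
With a per-unit subsidy paid to sellers, each receives p + 19.5 per unit sold, so supply becomes qs = 2(p + 19.5) + 237.
Solving gives q = 334 with buyers paying $29 and sellers receiving $48.5 (the $19.5 wedge).
Gain to buyers: $13; to sellers: $6.5. (They sum to $19.5.)

Buyers gain $13 per pack; sellers gain $6.5 per pack.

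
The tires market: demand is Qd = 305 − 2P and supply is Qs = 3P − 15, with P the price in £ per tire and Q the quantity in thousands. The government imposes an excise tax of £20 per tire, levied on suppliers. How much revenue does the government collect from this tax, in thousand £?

Tax revenue = £3060 thousand.

Before the tax: set 305 − 2P = 3P − 15 → P* = £64, Q* = 177.
With the tax collected from suppliers, supply shifts: Qs = 3(P − 20) − 15.
New equilibrium: buyers pay £76, suppliers receive £56, Q = 153. (Wedge: Pb − Ps = 20.)
Revenue = t · Q = 20 · 153 = £3060.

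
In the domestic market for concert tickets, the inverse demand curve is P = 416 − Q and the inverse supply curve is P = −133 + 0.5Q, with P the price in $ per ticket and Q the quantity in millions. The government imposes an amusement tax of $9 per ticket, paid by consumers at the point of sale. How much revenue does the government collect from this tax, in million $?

Tax revenue = $3240 million.

Rewrite in direct form: Qd = 416 − P and Qs = 2P + 266.
Without the tax, 416 − P = 2P + 266 gives 3P = 150, so P* = $50 and Q* = 366.
With the tax collected from consumers, demand (in seller-price terms) shifts: Qd = 416 − (P + 9).
New equilibrium: consumers pay $56, producers receive $47, Q = 360. (Wedge: Pb − Ps = 9.)
Revenue = t · Q = 9 · 360 = $3240.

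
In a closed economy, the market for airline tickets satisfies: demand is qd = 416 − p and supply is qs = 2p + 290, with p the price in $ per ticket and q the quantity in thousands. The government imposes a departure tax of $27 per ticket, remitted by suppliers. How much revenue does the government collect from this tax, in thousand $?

Tax revenue = $9612 thousand.

Without the tax, 416 − p = 2p + 290 gives 3p = 126, so p* = $42 and q* = 374.
With the tax collected from suppliers, supply shifts: qs = 2(p − 27) + 290.
New equilibrium: buyers pay $60, suppliers receive $33, q = 356. (Wedge: pb − ps = 27.)
Revenue = t · Q = 27 · 356 = $9612.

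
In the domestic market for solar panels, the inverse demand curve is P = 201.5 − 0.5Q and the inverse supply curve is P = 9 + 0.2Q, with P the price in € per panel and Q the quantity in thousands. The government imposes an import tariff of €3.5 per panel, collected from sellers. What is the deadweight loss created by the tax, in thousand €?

Rewrite in direct form: Qd = 403 − 2P and Qs = 5P − 45.
Before the tax: set 403 − 2P = 5P − 45 → P* = €64, Q* = 275.
With the tax collected from sellers, supply shifts: Qs = 5(P − 3.5) − 45.
New equilibrium: buyers pay €66.5, sellers receive €63, Q = 270. (Wedge: Pb − Ps = 3.5.)
Quantity falls by |ΔQ| = |275 − 270| = 5.
DWL = ½ · t · |ΔQ| = ½ · 3.5 · 5 = €8.75.

Deadweight loss = €8.75 thousand.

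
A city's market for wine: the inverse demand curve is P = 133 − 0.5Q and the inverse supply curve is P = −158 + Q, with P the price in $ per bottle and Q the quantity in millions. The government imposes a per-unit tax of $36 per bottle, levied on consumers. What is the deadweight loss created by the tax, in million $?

Deadweight loss = $432 million.

Rewrite in direct form: Qd = 266 − 2P and Qs = P + 158.
Without the tax, 266 − 2P = P + 158 gives 3P = 108, so P* = $36 and Q* = 194.
With the tax collected from consumers, demand (in seller-price terms) shifts: Qd = 266 − 2(P + 36).
New equilibrium: consumers pay $48, suppliers receive $12, Q = 170. (Wedge: Pb − Ps = 36.)
Quantity falls by |ΔQ| = |194 − 170| = 24.
DWL = ½ · t · |ΔQ| = ½ · 36 · 24 = $432.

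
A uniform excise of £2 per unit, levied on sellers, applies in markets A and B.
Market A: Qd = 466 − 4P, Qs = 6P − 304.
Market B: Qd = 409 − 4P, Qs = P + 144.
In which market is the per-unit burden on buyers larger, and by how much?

Market A, by £0.8.

Market A: pre-tax P* = £77, Q* = 158; post-tax Q = 153.2; per-unit burden on buyers = £1.2.
Market B: pre-tax P* = £53, Q* = 197; post-tax Q = 195.4; per-unit burden on buyers = £0.4.
Difference: £1.2 vs £0.4 → market A is larger by £0.8.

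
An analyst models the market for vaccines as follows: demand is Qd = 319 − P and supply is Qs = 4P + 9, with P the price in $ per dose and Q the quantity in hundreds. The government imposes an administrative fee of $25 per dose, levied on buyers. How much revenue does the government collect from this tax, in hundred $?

Tax revenue = $5925 hundred.

Before the tax: set 319 − P = 4P + 9 → P* = $62, Q* = 257.
With the tax collected from buyers, demand (in seller-price terms) shifts: Qd = 319 − (P + 25).
Solving gives Q = 237 with buyers paying $82 and producers receiving $57 (the $25 wedge).
Revenue = t · Q = 25 · 237 = $5925.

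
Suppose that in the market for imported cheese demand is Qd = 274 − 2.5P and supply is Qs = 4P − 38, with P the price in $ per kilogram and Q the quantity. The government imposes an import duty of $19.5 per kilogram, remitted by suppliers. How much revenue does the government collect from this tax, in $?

Before the tax: set 274 − 2.5P = 4P − 38 → P* = $48, Q* = 154.
With the tax collected from suppliers, supply shifts: Qs = 4(P − 19.5) − 38.
Solving gives Q = 124 with buyers paying $60 and suppliers receiving $40.5 (the $19.5 wedge).
Revenue = t · Q = 19.5 · 124 = $2418.

Tax revenue = $2418.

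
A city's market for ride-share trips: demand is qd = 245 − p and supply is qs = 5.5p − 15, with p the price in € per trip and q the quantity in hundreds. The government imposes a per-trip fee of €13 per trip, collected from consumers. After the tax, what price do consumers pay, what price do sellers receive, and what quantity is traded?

Before the tax: set 245 − p = 5.5p − 15 → p* = €40, q* = 205.
With the tax collected from consumers, demand (in seller-price terms) shifts: qd = 245 − (p + 13).
New equilibrium: consumers pay €51, sellers receive €38, q = 194. (Wedge: pb − ps = 13.)
The less price-elastic side of the market bears the larger share of a per-unit tax.

Consumers pay €51; sellers receive €38; quantity = 194.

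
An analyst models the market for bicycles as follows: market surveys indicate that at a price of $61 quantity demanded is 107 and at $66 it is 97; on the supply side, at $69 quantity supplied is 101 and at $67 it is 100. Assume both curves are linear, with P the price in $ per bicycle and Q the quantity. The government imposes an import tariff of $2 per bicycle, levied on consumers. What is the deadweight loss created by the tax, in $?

Deadweight loss = $0.8.

Demand slope: (97 − 107)/(66 − 61) = -2, so Qd = 229 − 2P.
Supply slope: (100 − 101)/(67 − 69) = 0.5, so Qs = 0.5P + 66.5.
Without the tax, 229 − 2P = 0.5P + 66.5 gives 2.5P = 162.5, so P* = $65 and Q* = 99.
With the tax collected from consumers, demand (in seller-price terms) shifts: Qd = 229 − 2(P + 2).
Solving gives Q = 98.2 with consumers paying $65.4 and sellers receiving $63.4 (the $2 wedge).
Quantity falls by |ΔQ| = |99 − 98.2| = 0.8.
DWL = ½ · t · |ΔQ| = ½ · 2 · 0.8 = $0.8.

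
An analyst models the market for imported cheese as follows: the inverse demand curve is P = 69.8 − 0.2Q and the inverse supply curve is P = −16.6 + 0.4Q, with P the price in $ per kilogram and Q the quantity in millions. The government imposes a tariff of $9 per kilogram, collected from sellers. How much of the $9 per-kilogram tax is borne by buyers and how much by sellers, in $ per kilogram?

Buyers bear $3 per kilogram; sellers bear $6 per kilogram.

Inverting to Q(P) form: Qd = 349 − 5P; Qs = 2.5P + 41.5.
Without the tax, 349 − 5P = 2.5P + 41.5 gives 7.5P = 307.5, so P* = $41 and Q* = 144.
With the tax collected from sellers, supply shifts: Qs = 2.5(P − 9) + 41.5.
Solving gives Q = 129 with buyers paying $44 and sellers receiving $35 (the $9 wedge).
Burden on buyers: $3; on sellers: $6. (They sum to $9.)
The less price-elastic side of the market bears the larger share of a per-unit tax.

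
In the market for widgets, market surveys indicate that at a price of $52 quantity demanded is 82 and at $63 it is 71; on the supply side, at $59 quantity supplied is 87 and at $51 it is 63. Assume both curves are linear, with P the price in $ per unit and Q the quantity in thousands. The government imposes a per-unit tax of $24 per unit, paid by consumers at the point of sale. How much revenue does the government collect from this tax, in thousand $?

Demand slope: (71 − 82)/(63 − 52) = -1, so Qd = 134 − P.
Supply slope: (63 − 87)/(51 − 59) = 3, so Qs = 3P − 90.
Before the tax: set 134 − P = 3P − 90 → P* = $56, Q* = 78.
With the tax collected from consumers, demand (in seller-price terms) shifts: Qd = 134 − (P + 24).
New equilibrium: consumers pay $74, producers receive $50, Q = 60. (Wedge: Pb − Ps = 24.)
Revenue = t · Q = 24 · 60 = $1440.

Tax revenue = $1440 thousand.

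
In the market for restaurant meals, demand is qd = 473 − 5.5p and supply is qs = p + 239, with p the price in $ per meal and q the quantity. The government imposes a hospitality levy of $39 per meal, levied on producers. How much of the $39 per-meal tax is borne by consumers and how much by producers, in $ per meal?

Consumers bear $6 per meal; producers bear $33 per meal.

Without the tax, 473 − 5.5p = p + 239 gives 6.5p = 234, so p* = $36 and q* = 275.
With the tax collected from producers, supply shifts: qs = (p − 39) + 239.
Solving gives q = 242 with consumers paying $42 and producers receiving $3 (the $39 wedge).
Burden on consumers: $6; on producers: $33. (They sum to $39.)
The less price-elastic side of the market bears the larger share of a per-unit tax.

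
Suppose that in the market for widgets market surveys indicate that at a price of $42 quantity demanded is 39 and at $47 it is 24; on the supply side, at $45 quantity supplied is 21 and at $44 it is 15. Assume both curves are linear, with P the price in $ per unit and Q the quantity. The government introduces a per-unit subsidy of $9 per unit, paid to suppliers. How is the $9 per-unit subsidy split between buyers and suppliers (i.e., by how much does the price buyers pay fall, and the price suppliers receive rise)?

Buyers gain $6 per unit; suppliers gain $3 per unit.

Demand slope: (24 − 39)/(47 − 42) = -3, so Qd = 165 − 3P.
Supply slope: (15 − 21)/(44 − 45) = 6, so Qs = 6P − 249.
Before the subsidy: set 165 − 3P = 6P − 249 → P* = $46, Q* = 27.
With a per-unit subsidy paid to suppliers, each receives P + 9 per unit sold, so supply becomes Qs = 6(P + 9) − 249.
Solving gives Q = 45 with buyers paying $40 and suppliers receiving $49 (the $9 wedge).
Gain to buyers: $6; to suppliers: $3. (They sum to $9.)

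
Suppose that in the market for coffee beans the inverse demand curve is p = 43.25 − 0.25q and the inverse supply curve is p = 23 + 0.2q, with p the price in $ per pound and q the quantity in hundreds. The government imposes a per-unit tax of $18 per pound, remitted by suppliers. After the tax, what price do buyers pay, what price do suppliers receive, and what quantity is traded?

Buyers pay $42; suppliers receive $24; quantity = 5.

Rewrite in direct form: qd = 173 − 4p and qs = 5p − 115.
Without the tax, 173 − 4p = 5p − 115 gives 9p = 288, so p* = $32 and q* = 45.
With the tax collected from suppliers, supply shifts: qs = 5(p − 18) − 115.
New equilibrium: buyers pay $42, suppliers receive $24, q = 5. (Wedge: pb − ps = 18.)
The less price-elastic side of the market bears the larger share of a per-unit tax.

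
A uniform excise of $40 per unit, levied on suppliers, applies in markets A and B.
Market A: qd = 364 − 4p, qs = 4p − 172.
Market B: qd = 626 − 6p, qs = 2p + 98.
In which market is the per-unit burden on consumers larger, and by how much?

Market A, by $10.

Market A: pre-tax p* = $67, q* = 96; post-tax q = 16; per-unit burden on consumers = $20.
Market B: pre-tax p* = $66, q* = 230; post-tax q = 170; per-unit burden on consumers = $10.
Difference: $20 vs $10 → market A is larger by $10.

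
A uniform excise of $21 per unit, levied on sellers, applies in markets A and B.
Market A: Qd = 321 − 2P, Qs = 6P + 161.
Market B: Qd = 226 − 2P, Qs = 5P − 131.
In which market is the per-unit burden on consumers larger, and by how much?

Market A, by $0.75.

Market A: pre-tax P* = $20, Q* = 281; post-tax Q = 249.5; per-unit burden on consumers = $15.75.
Market B: pre-tax P* = $51, Q* = 124; post-tax Q = 94; per-unit burden on consumers = $15.
Difference: $15.75 vs $15 → market A is larger by $0.75.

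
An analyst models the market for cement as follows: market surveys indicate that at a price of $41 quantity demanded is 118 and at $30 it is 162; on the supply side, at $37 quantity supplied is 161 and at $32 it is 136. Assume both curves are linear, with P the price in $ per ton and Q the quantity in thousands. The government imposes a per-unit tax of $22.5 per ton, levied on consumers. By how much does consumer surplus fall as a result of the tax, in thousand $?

Demand slope: (162 − 118)/(30 − 41) = -4, so Qd = 282 − 4P.
Supply slope: (136 − 161)/(32 − 37) = 5, so Qs = 5P − 24.
Before the tax: set 282 − 4P = 5P − 24 → P* = $34, Q* = 146.
With the tax collected from consumers, demand (in seller-price terms) shifts: Qd = 282 − 4(P + 22.5).
New equilibrium: consumers pay $46.5, sellers receive $24, Q = 96. (Wedge: Pb − Ps = 22.5.)
ΔCS is the trapezoid between Q = 96 and Q = 146 of height $12.5: ½ · (146 + 96) · 12.5 = $1512.5.

Consumer surplus falls by $1512.5 thousand.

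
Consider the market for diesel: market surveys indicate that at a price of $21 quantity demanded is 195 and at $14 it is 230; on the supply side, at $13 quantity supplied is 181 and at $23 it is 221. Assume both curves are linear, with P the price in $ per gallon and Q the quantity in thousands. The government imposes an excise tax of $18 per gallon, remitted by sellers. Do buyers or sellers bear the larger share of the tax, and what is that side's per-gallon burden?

Sellers bear the larger share: $10 per gallon.

Demand slope: (230 − 195)/(14 − 21) = -5, so Qd = 300 − 5P.
Supply slope: (221 − 181)/(23 − 13) = 4, so Qs = 4P + 129.
Without the tax, 300 − 5P = 4P + 129 gives 9P = 171, so P* = $19 and Q* = 205.
With the tax collected from sellers, supply shifts: Qs = 4(P − 18) + 129.
Solving gives Q = 165 with buyers paying $27 and sellers receiving $9 (the $18 wedge).
Per-gallon burden: buyers $8, sellers $10.
Sellers take the larger share because supply is less price-elastic here (demand slope 5 vs supply slope 4).
The less price-elastic side of the market bears the larger share of a per-unit tax.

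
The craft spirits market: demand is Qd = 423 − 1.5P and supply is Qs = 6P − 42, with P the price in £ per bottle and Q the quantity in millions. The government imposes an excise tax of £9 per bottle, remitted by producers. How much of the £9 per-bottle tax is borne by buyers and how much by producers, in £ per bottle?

Buyers bear £7.2 per bottle; producers bear £1.8 per bottle.

Without the tax, 423 − 1.5P = 6P − 42 gives 7.5P = 465, so P* = £62 and Q* = 330.
With the tax collected from producers, supply shifts: Qs = 6(P − 9) − 42.
Solving gives Q = 319.2 with buyers paying £69.2 and producers receiving £60.2 (the £9 wedge).
Burden on buyers: £7.2; on producers: £1.8. (They sum to £9.)
The less price-elastic side of the market bears the larger share of a per-unit tax.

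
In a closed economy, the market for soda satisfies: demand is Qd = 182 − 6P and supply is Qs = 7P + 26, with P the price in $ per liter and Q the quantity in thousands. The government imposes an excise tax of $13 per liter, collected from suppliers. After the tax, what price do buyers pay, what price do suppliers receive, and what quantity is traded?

Before the tax: set 182 − 6P = 7P + 26 → P* = $12, Q* = 110.
With the tax collected from suppliers, supply shifts: Qs = 7(P − 13) + 26.
New equilibrium: buyers pay $19, suppliers receive $6, Q = 68. (Wedge: Pb − Ps = 13.)

Buyers pay $19; suppliers receive $6; quantity = 68.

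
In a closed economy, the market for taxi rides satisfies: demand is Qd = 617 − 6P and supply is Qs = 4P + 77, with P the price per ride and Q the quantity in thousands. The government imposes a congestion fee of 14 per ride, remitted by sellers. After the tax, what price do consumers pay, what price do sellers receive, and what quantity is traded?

Before the tax: set 617 − 6P = 4P + 77 → P* = 54, Q* = 293.
With the tax collected from sellers, supply shifts: Qs = 4(P − 14) + 77.
Solving gives Q = 259.4 with consumers paying 59.6 and sellers receiving 45.6 (the 14 wedge).

Consumers pay 59.6; sellers receive 45.6; quantity = 259.4.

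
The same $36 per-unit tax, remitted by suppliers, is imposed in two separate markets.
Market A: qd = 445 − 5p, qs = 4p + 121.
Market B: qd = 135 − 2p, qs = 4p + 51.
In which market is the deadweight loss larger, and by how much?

Market A, by $576.

Market A: pre-tax p* = $36, q* = 265; post-tax q = 185; deadweight loss = $1440.
Market B: pre-tax p* = $14, q* = 107; post-tax q = 59; deadweight loss = $864.
Difference: $1440 vs $864 → market A is larger by $576.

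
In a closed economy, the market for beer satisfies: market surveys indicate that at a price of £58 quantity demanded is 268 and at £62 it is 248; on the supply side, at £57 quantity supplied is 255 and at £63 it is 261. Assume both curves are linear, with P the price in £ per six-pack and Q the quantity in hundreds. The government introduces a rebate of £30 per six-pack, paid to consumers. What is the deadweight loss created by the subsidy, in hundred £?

Deadweight loss = £375 hundred.

Demand slope: (248 − 268)/(62 − 58) = -5, so Qd = 558 − 5P.
Supply slope: (261 − 255)/(63 − 57) = 1, so Qs = P + 198.
Without the subsidy, 558 − 5P = P + 198 gives 6P = 360, so P* = £60 and Q* = 258.
With a per-unit subsidy paid to consumers, each effectively pays P − 30, so demand becomes Qd = 558 − 5(P − 30).
New equilibrium: consumers pay £55, producers receive £85, Q = 283. (Wedge: Pb − Ps = −30.)
Quantity rises by |ΔQ| = |258 − 283| = 25.
DWL = ½ · t · |ΔQ| = ½ · 30 · 25 = £375.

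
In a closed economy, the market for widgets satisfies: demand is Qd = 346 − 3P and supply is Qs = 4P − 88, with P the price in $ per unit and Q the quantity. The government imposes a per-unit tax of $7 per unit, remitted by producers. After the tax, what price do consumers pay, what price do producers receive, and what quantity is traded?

Without the tax, 346 − 3P = 4P − 88 gives 7P = 434, so P* = $62 and Q* = 160.
With the tax collected from producers, supply shifts: Qs = 4(P − 7) − 88.
New equilibrium: consumers pay $66, producers receive $59, Q = 148. (Wedge: Pb − Ps = 7.)

Consumers pay $66; producers receive $59; quantity = 148.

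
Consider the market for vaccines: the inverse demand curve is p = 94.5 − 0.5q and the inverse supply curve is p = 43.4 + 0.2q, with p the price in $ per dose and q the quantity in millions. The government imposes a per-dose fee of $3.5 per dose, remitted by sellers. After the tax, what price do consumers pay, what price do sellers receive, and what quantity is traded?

Consumers pay $60.5; sellers receive $57; quantity = 68.

Rewrite in direct form: qd = 189 − 2p and qs = 5p − 217.
Without the tax, 189 − 2p = 5p − 217 gives 7p = 406, so p* = $58 and q* = 73.
With the tax collected from sellers, supply shifts: qs = 5(p − 3.5) − 217.
Solving gives q = 68 with consumers paying $60.5 and sellers receiving $57 (the $3.5 wedge).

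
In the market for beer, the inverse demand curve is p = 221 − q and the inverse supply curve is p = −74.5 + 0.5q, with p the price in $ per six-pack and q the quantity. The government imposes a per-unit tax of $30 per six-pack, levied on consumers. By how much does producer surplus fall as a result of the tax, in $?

Rewrite in direct form: qd = 221 − p and qs = 2p + 149.
Without the tax, 221 − p = 2p + 149 gives 3p = 72, so p* = $24 and q* = 197.
With the tax collected from consumers, demand (in seller-price terms) shifts: qd = 221 − (p + 30).
Solving gives q = 177 with consumers paying $44 and producers receiving $14 (the $30 wedge).
ΔPS is the trapezoid between Q = 177 and Q = 197 of height $10: ½ · (197 + 177) · 10 = $1870.

Producer surplus falls by $1870.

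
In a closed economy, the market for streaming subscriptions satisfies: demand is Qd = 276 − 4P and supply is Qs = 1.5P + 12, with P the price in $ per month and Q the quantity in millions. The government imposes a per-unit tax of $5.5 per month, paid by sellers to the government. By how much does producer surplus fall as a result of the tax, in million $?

Without the tax, 276 − 4P = 1.5P + 12 gives 5.5P = 264, so P* = $48 and Q* = 84.
With the tax collected from sellers, supply shifts: Qs = 1.5(P − 5.5) + 12.
New equilibrium: consumers pay $49.5, sellers receive $44, Q = 78. (Wedge: Pb − Ps = 5.5.)
ΔPS is the trapezoid between Q = 78 and Q = 84 of height $4: ½ · (84 + 78) · 4 = $324.

Producer surplus falls by $324 million.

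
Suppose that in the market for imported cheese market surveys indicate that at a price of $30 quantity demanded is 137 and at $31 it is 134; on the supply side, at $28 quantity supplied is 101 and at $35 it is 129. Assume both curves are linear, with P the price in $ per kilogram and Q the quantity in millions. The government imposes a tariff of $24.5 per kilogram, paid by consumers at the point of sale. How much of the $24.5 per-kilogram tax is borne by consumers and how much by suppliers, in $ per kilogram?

Consumers bear $14 per kilogram; suppliers bear $10.5 per kilogram.

Demand slope: (134 − 137)/(31 − 30) = -3, so Qd = 227 − 3P.
Supply slope: (129 − 101)/(35 − 28) = 4, so Qs = 4P − 11.
Before the tax: set 227 − 3P = 4P − 11 → P* = $34, Q* = 125.
With the tax collected from consumers, demand (in seller-price terms) shifts: Qd = 227 − 3(P + 24.5).
New equilibrium: consumers pay $48, suppliers receive $23.5, Q = 83. (Wedge: Pb − Ps = 24.5.)
Burden on consumers: $14; on suppliers: $10.5. (They sum to $24.5.)
The less price-elastic side of the market bears the larger share of a per-unit tax.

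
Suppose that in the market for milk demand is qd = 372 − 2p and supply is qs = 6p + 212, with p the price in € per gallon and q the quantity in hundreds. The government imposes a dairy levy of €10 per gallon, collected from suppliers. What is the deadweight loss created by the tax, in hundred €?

Before the tax: set 372 − 2p = 6p + 212 → p* = €20, q* = 332.
With the tax collected from suppliers, supply shifts: qs = 6(p − 10) + 212.
Solving gives q = 317 with consumers paying €27.5 and suppliers receiving €17.5 (the €10 wedge).
Quantity falls by |ΔQ| = |332 − 317| = 15.
DWL = ½ · t · |ΔQ| = ½ · 10 · 15 = €75.

Deadweight loss = €75 hundred.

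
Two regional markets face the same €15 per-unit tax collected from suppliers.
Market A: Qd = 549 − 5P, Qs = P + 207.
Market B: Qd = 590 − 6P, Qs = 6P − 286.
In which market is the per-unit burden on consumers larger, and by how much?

Market B, by €5.

Market A: pre-tax P* = €57, Q* = 264; post-tax Q = 251.5; per-unit burden on consumers = €2.5.
Market B: pre-tax P* = €73, Q* = 152; post-tax Q = 107; per-unit burden on consumers = €7.5.
Difference: €2.5 vs €7.5 → market B is larger by €5.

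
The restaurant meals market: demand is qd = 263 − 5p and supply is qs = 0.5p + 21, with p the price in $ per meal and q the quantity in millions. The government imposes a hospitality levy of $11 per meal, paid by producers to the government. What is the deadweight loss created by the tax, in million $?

Without the tax, 263 − 5p = 0.5p + 21 gives 5.5p = 242, so p* = $44 and q* = 43.
With the tax collected from producers, supply shifts: qs = 0.5(p − 11) + 21.
Solving gives q = 38 with buyers paying $45 and producers receiving $34 (the $11 wedge).
Quantity falls by |ΔQ| = |43 − 38| = 5.
DWL = ½ · t · |ΔQ| = ½ · 11 · 5 = $27.5.

Deadweight loss = $27.5 million.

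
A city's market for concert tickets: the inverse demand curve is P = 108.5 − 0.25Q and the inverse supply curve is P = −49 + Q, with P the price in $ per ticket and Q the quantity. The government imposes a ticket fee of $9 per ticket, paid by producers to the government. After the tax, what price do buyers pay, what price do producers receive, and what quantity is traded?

Inverting to Q(P) form: Qd = 434 − 4P; Qs = P + 49.
Before the tax: set 434 − 4P = P + 49 → P* = $77, Q* = 126.
With the tax collected from producers, supply shifts: Qs = (P − 9) + 49.
New equilibrium: buyers pay $78.8, producers receive $69.8, Q = 118.8. (Wedge: Pb − Ps = 9.)

Buyers pay $78.8; producers receive $69.8; quantity = 118.8.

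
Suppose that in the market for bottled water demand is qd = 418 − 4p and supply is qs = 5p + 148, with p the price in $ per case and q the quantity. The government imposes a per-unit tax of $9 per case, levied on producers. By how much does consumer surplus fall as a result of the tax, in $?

Consumer surplus falls by $1440.

Before the tax: set 418 − 4p = 5p + 148 → p* = $30, q* = 298.
With the tax collected from producers, supply shifts: qs = 5(p − 9) + 148.
Solving gives q = 278 with consumers paying $35 and producers receiving $26 (the $9 wedge).
ΔCS is the trapezoid between Q = 278 and Q = 298 of height $5: ½ · (298 + 278) · 5 = $1440.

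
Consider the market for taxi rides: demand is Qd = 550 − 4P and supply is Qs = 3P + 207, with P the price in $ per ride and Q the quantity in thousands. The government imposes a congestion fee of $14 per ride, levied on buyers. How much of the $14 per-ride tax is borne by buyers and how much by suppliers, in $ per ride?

Buyers bear $6 per ride; suppliers bear $8 per ride.

Before the tax: set 550 − 4P = 3P + 207 → P* = $49, Q* = 354.
With the tax collected from buyers, demand (in seller-price terms) shifts: Qd = 550 − 4(P + 14).
New equilibrium: buyers pay $55, suppliers receive $41, Q = 330. (Wedge: Pb − Ps = 14.)
Burden on buyers: $6; on suppliers: $8. (They sum to $14.)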